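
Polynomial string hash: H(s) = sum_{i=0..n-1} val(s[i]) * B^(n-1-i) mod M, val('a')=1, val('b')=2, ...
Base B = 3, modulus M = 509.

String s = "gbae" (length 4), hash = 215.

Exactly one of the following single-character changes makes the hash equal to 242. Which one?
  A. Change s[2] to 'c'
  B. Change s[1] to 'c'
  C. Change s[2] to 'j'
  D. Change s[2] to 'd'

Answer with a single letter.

Option A: s[2]='a'->'c', delta=(3-1)*3^1 mod 509 = 6, hash=215+6 mod 509 = 221
Option B: s[1]='b'->'c', delta=(3-2)*3^2 mod 509 = 9, hash=215+9 mod 509 = 224
Option C: s[2]='a'->'j', delta=(10-1)*3^1 mod 509 = 27, hash=215+27 mod 509 = 242 <-- target
Option D: s[2]='a'->'d', delta=(4-1)*3^1 mod 509 = 9, hash=215+9 mod 509 = 224

Answer: C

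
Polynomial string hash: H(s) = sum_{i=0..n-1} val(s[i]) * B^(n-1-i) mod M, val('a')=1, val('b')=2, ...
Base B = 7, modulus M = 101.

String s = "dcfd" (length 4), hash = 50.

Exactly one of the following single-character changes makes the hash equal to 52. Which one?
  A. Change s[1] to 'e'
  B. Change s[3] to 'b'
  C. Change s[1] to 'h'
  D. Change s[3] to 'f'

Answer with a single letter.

Answer: D

Derivation:
Option A: s[1]='c'->'e', delta=(5-3)*7^2 mod 101 = 98, hash=50+98 mod 101 = 47
Option B: s[3]='d'->'b', delta=(2-4)*7^0 mod 101 = 99, hash=50+99 mod 101 = 48
Option C: s[1]='c'->'h', delta=(8-3)*7^2 mod 101 = 43, hash=50+43 mod 101 = 93
Option D: s[3]='d'->'f', delta=(6-4)*7^0 mod 101 = 2, hash=50+2 mod 101 = 52 <-- target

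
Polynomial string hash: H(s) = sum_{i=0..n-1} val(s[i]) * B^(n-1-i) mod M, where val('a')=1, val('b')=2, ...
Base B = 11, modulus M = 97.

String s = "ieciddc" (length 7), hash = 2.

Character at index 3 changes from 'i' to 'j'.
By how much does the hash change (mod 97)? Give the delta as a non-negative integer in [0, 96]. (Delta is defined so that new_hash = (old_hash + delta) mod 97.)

Answer: 70

Derivation:
Delta formula: (val(new) - val(old)) * B^(n-1-k) mod M
  val('j') - val('i') = 10 - 9 = 1
  B^(n-1-k) = 11^3 mod 97 = 70
  Delta = 1 * 70 mod 97 = 70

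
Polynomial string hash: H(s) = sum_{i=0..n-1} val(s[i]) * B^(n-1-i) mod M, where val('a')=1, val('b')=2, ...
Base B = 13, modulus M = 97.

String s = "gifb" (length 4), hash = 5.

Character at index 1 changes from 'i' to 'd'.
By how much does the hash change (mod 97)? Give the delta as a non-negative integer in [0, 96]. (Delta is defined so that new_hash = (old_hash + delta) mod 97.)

Answer: 28

Derivation:
Delta formula: (val(new) - val(old)) * B^(n-1-k) mod M
  val('d') - val('i') = 4 - 9 = -5
  B^(n-1-k) = 13^2 mod 97 = 72
  Delta = -5 * 72 mod 97 = 28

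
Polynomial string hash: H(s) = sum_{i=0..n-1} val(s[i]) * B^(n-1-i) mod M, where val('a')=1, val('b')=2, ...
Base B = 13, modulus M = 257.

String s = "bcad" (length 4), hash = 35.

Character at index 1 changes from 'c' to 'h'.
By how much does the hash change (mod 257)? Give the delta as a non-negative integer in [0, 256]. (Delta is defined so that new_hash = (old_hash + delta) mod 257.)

Delta formula: (val(new) - val(old)) * B^(n-1-k) mod M
  val('h') - val('c') = 8 - 3 = 5
  B^(n-1-k) = 13^2 mod 257 = 169
  Delta = 5 * 169 mod 257 = 74

Answer: 74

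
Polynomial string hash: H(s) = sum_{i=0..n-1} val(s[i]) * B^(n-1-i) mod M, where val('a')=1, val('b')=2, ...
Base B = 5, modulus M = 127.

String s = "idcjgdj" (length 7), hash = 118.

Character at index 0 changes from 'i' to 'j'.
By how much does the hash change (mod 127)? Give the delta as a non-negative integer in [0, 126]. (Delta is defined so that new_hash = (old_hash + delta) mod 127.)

Delta formula: (val(new) - val(old)) * B^(n-1-k) mod M
  val('j') - val('i') = 10 - 9 = 1
  B^(n-1-k) = 5^6 mod 127 = 4
  Delta = 1 * 4 mod 127 = 4

Answer: 4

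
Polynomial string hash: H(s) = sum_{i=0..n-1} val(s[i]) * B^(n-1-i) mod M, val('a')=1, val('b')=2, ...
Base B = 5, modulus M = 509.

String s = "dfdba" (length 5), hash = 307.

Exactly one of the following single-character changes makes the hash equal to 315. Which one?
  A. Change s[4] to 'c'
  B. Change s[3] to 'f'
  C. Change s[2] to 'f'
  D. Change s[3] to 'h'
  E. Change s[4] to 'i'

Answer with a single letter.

Option A: s[4]='a'->'c', delta=(3-1)*5^0 mod 509 = 2, hash=307+2 mod 509 = 309
Option B: s[3]='b'->'f', delta=(6-2)*5^1 mod 509 = 20, hash=307+20 mod 509 = 327
Option C: s[2]='d'->'f', delta=(6-4)*5^2 mod 509 = 50, hash=307+50 mod 509 = 357
Option D: s[3]='b'->'h', delta=(8-2)*5^1 mod 509 = 30, hash=307+30 mod 509 = 337
Option E: s[4]='a'->'i', delta=(9-1)*5^0 mod 509 = 8, hash=307+8 mod 509 = 315 <-- target

Answer: E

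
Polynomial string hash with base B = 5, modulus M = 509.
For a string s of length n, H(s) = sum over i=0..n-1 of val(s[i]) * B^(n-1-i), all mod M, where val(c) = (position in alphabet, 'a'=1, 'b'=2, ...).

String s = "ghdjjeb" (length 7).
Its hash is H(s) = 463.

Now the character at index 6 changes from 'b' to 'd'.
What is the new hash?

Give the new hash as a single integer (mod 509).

Answer: 465

Derivation:
val('b') = 2, val('d') = 4
Position k = 6, exponent = n-1-k = 0
B^0 mod M = 5^0 mod 509 = 1
Delta = (4 - 2) * 1 mod 509 = 2
New hash = (463 + 2) mod 509 = 465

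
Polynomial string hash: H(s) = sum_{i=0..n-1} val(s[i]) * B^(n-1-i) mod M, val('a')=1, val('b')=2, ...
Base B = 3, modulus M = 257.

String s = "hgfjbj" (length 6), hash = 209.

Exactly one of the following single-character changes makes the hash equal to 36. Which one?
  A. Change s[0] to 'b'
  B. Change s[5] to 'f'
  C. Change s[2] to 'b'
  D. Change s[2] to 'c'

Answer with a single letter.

Answer: A

Derivation:
Option A: s[0]='h'->'b', delta=(2-8)*3^5 mod 257 = 84, hash=209+84 mod 257 = 36 <-- target
Option B: s[5]='j'->'f', delta=(6-10)*3^0 mod 257 = 253, hash=209+253 mod 257 = 205
Option C: s[2]='f'->'b', delta=(2-6)*3^3 mod 257 = 149, hash=209+149 mod 257 = 101
Option D: s[2]='f'->'c', delta=(3-6)*3^3 mod 257 = 176, hash=209+176 mod 257 = 128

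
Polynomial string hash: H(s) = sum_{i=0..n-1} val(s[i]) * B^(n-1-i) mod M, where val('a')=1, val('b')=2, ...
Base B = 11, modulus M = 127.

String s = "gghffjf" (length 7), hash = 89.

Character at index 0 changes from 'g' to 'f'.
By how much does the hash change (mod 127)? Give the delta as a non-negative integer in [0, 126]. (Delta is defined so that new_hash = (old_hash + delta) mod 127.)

Delta formula: (val(new) - val(old)) * B^(n-1-k) mod M
  val('f') - val('g') = 6 - 7 = -1
  B^(n-1-k) = 11^6 mod 127 = 38
  Delta = -1 * 38 mod 127 = 89

Answer: 89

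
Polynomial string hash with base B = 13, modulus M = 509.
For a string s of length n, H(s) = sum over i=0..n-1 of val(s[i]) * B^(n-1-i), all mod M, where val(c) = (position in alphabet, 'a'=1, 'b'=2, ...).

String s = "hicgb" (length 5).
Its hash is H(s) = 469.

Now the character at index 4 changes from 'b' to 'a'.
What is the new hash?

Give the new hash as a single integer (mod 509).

Answer: 468

Derivation:
val('b') = 2, val('a') = 1
Position k = 4, exponent = n-1-k = 0
B^0 mod M = 13^0 mod 509 = 1
Delta = (1 - 2) * 1 mod 509 = 508
New hash = (469 + 508) mod 509 = 468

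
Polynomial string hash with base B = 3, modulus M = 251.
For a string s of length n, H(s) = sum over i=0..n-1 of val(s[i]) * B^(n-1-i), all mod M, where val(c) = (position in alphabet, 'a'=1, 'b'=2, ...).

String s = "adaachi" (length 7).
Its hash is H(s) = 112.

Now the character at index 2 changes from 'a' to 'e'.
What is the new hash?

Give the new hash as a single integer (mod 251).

Answer: 185

Derivation:
val('a') = 1, val('e') = 5
Position k = 2, exponent = n-1-k = 4
B^4 mod M = 3^4 mod 251 = 81
Delta = (5 - 1) * 81 mod 251 = 73
New hash = (112 + 73) mod 251 = 185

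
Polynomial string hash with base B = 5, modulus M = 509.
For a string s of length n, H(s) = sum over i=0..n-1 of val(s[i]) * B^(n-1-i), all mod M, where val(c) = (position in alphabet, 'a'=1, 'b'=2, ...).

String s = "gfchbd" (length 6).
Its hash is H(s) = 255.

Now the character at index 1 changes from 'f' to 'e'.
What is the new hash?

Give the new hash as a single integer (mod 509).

Answer: 139

Derivation:
val('f') = 6, val('e') = 5
Position k = 1, exponent = n-1-k = 4
B^4 mod M = 5^4 mod 509 = 116
Delta = (5 - 6) * 116 mod 509 = 393
New hash = (255 + 393) mod 509 = 139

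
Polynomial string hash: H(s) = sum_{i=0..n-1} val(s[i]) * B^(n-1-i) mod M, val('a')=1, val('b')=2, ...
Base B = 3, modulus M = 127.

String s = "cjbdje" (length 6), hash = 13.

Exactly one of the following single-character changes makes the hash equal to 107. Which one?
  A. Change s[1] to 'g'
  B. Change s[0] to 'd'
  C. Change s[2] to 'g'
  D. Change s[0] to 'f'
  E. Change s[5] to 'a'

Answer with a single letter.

Answer: D

Derivation:
Option A: s[1]='j'->'g', delta=(7-10)*3^4 mod 127 = 11, hash=13+11 mod 127 = 24
Option B: s[0]='c'->'d', delta=(4-3)*3^5 mod 127 = 116, hash=13+116 mod 127 = 2
Option C: s[2]='b'->'g', delta=(7-2)*3^3 mod 127 = 8, hash=13+8 mod 127 = 21
Option D: s[0]='c'->'f', delta=(6-3)*3^5 mod 127 = 94, hash=13+94 mod 127 = 107 <-- target
Option E: s[5]='e'->'a', delta=(1-5)*3^0 mod 127 = 123, hash=13+123 mod 127 = 9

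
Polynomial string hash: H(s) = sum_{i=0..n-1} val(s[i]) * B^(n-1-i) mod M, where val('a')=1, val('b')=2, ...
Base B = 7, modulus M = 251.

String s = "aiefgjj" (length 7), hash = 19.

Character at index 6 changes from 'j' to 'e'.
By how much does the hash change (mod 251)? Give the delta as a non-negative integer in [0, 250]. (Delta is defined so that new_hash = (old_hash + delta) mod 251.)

Delta formula: (val(new) - val(old)) * B^(n-1-k) mod M
  val('e') - val('j') = 5 - 10 = -5
  B^(n-1-k) = 7^0 mod 251 = 1
  Delta = -5 * 1 mod 251 = 246

Answer: 246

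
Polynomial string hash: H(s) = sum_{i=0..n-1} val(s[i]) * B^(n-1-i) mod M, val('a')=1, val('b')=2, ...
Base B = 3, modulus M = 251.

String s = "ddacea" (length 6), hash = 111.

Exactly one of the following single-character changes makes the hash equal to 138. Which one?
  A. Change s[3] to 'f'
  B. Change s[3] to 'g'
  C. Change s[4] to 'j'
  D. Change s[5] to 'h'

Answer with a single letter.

Answer: A

Derivation:
Option A: s[3]='c'->'f', delta=(6-3)*3^2 mod 251 = 27, hash=111+27 mod 251 = 138 <-- target
Option B: s[3]='c'->'g', delta=(7-3)*3^2 mod 251 = 36, hash=111+36 mod 251 = 147
Option C: s[4]='e'->'j', delta=(10-5)*3^1 mod 251 = 15, hash=111+15 mod 251 = 126
Option D: s[5]='a'->'h', delta=(8-1)*3^0 mod 251 = 7, hash=111+7 mod 251 = 118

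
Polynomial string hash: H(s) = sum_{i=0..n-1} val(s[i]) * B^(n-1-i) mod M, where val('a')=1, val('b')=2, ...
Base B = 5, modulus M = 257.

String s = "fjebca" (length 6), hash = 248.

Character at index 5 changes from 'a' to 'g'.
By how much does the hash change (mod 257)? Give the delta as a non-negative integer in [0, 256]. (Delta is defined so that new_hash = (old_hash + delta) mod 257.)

Answer: 6

Derivation:
Delta formula: (val(new) - val(old)) * B^(n-1-k) mod M
  val('g') - val('a') = 7 - 1 = 6
  B^(n-1-k) = 5^0 mod 257 = 1
  Delta = 6 * 1 mod 257 = 6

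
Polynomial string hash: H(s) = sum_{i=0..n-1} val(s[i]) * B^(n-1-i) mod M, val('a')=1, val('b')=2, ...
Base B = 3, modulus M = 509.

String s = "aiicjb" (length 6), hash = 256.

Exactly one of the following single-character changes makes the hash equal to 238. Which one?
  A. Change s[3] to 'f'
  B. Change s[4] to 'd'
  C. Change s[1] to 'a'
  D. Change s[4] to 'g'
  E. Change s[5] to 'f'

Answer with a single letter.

Option A: s[3]='c'->'f', delta=(6-3)*3^2 mod 509 = 27, hash=256+27 mod 509 = 283
Option B: s[4]='j'->'d', delta=(4-10)*3^1 mod 509 = 491, hash=256+491 mod 509 = 238 <-- target
Option C: s[1]='i'->'a', delta=(1-9)*3^4 mod 509 = 370, hash=256+370 mod 509 = 117
Option D: s[4]='j'->'g', delta=(7-10)*3^1 mod 509 = 500, hash=256+500 mod 509 = 247
Option E: s[5]='b'->'f', delta=(6-2)*3^0 mod 509 = 4, hash=256+4 mod 509 = 260

Answer: B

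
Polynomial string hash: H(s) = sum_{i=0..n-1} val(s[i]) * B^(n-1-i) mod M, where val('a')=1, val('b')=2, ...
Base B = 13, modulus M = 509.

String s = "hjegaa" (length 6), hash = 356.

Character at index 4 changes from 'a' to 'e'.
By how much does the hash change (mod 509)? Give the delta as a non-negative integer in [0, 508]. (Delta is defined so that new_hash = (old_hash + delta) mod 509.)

Answer: 52

Derivation:
Delta formula: (val(new) - val(old)) * B^(n-1-k) mod M
  val('e') - val('a') = 5 - 1 = 4
  B^(n-1-k) = 13^1 mod 509 = 13
  Delta = 4 * 13 mod 509 = 52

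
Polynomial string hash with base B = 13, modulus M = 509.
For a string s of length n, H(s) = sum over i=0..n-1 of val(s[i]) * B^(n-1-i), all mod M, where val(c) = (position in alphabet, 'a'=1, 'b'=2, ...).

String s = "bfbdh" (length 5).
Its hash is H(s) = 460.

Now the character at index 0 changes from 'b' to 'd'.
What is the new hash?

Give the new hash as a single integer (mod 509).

val('b') = 2, val('d') = 4
Position k = 0, exponent = n-1-k = 4
B^4 mod M = 13^4 mod 509 = 57
Delta = (4 - 2) * 57 mod 509 = 114
New hash = (460 + 114) mod 509 = 65

Answer: 65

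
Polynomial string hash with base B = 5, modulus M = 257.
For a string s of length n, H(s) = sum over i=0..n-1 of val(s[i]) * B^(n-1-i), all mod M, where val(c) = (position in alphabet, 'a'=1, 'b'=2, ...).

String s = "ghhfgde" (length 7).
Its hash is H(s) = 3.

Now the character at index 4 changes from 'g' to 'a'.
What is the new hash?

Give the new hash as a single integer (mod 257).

Answer: 110

Derivation:
val('g') = 7, val('a') = 1
Position k = 4, exponent = n-1-k = 2
B^2 mod M = 5^2 mod 257 = 25
Delta = (1 - 7) * 25 mod 257 = 107
New hash = (3 + 107) mod 257 = 110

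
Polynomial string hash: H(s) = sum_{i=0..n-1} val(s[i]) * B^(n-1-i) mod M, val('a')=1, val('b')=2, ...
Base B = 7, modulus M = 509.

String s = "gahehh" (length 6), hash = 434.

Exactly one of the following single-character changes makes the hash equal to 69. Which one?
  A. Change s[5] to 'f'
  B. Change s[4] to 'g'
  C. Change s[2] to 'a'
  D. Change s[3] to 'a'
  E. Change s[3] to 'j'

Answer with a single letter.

Answer: C

Derivation:
Option A: s[5]='h'->'f', delta=(6-8)*7^0 mod 509 = 507, hash=434+507 mod 509 = 432
Option B: s[4]='h'->'g', delta=(7-8)*7^1 mod 509 = 502, hash=434+502 mod 509 = 427
Option C: s[2]='h'->'a', delta=(1-8)*7^3 mod 509 = 144, hash=434+144 mod 509 = 69 <-- target
Option D: s[3]='e'->'a', delta=(1-5)*7^2 mod 509 = 313, hash=434+313 mod 509 = 238
Option E: s[3]='e'->'j', delta=(10-5)*7^2 mod 509 = 245, hash=434+245 mod 509 = 170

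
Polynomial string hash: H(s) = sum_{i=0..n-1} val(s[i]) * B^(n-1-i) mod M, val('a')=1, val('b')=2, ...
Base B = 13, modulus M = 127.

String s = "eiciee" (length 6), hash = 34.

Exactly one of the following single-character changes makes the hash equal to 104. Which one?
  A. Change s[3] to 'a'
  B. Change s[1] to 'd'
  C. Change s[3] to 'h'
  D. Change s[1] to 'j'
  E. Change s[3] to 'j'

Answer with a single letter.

Answer: B

Derivation:
Option A: s[3]='i'->'a', delta=(1-9)*13^2 mod 127 = 45, hash=34+45 mod 127 = 79
Option B: s[1]='i'->'d', delta=(4-9)*13^4 mod 127 = 70, hash=34+70 mod 127 = 104 <-- target
Option C: s[3]='i'->'h', delta=(8-9)*13^2 mod 127 = 85, hash=34+85 mod 127 = 119
Option D: s[1]='i'->'j', delta=(10-9)*13^4 mod 127 = 113, hash=34+113 mod 127 = 20
Option E: s[3]='i'->'j', delta=(10-9)*13^2 mod 127 = 42, hash=34+42 mod 127 = 76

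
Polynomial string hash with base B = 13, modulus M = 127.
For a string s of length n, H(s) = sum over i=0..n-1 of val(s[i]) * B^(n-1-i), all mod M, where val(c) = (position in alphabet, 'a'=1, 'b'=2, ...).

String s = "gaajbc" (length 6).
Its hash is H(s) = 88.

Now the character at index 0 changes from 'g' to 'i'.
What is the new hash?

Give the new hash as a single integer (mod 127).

Answer: 105

Derivation:
val('g') = 7, val('i') = 9
Position k = 0, exponent = n-1-k = 5
B^5 mod M = 13^5 mod 127 = 72
Delta = (9 - 7) * 72 mod 127 = 17
New hash = (88 + 17) mod 127 = 105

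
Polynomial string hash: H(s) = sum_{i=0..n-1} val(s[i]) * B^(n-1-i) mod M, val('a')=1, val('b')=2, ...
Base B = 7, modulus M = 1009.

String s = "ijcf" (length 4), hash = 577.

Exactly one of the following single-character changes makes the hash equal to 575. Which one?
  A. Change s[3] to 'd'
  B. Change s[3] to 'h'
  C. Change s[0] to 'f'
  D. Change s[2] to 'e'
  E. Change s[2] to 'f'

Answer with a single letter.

Option A: s[3]='f'->'d', delta=(4-6)*7^0 mod 1009 = 1007, hash=577+1007 mod 1009 = 575 <-- target
Option B: s[3]='f'->'h', delta=(8-6)*7^0 mod 1009 = 2, hash=577+2 mod 1009 = 579
Option C: s[0]='i'->'f', delta=(6-9)*7^3 mod 1009 = 989, hash=577+989 mod 1009 = 557
Option D: s[2]='c'->'e', delta=(5-3)*7^1 mod 1009 = 14, hash=577+14 mod 1009 = 591
Option E: s[2]='c'->'f', delta=(6-3)*7^1 mod 1009 = 21, hash=577+21 mod 1009 = 598

Answer: A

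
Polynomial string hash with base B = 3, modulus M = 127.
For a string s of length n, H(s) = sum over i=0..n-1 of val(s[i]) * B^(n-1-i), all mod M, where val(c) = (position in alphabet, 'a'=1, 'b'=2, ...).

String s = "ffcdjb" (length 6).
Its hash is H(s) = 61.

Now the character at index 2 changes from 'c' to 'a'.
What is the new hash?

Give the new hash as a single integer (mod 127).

Answer: 7

Derivation:
val('c') = 3, val('a') = 1
Position k = 2, exponent = n-1-k = 3
B^3 mod M = 3^3 mod 127 = 27
Delta = (1 - 3) * 27 mod 127 = 73
New hash = (61 + 73) mod 127 = 7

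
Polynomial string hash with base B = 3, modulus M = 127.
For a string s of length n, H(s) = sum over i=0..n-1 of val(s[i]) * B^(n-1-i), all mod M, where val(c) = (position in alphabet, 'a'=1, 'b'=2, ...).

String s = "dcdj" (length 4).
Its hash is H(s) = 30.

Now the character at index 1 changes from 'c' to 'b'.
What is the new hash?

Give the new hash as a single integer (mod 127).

Answer: 21

Derivation:
val('c') = 3, val('b') = 2
Position k = 1, exponent = n-1-k = 2
B^2 mod M = 3^2 mod 127 = 9
Delta = (2 - 3) * 9 mod 127 = 118
New hash = (30 + 118) mod 127 = 21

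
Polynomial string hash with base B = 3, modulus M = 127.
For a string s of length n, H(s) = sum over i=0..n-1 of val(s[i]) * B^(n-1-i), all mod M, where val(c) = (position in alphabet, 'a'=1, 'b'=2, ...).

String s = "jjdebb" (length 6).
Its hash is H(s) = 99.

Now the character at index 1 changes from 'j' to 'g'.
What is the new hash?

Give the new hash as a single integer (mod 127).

Answer: 110

Derivation:
val('j') = 10, val('g') = 7
Position k = 1, exponent = n-1-k = 4
B^4 mod M = 3^4 mod 127 = 81
Delta = (7 - 10) * 81 mod 127 = 11
New hash = (99 + 11) mod 127 = 110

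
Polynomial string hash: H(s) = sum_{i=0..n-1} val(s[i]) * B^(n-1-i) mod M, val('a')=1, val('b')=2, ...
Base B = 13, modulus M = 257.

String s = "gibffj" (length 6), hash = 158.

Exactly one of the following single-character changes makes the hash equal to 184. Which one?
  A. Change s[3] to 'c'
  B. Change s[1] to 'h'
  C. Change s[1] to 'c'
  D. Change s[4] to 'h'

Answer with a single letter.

Option A: s[3]='f'->'c', delta=(3-6)*13^2 mod 257 = 7, hash=158+7 mod 257 = 165
Option B: s[1]='i'->'h', delta=(8-9)*13^4 mod 257 = 223, hash=158+223 mod 257 = 124
Option C: s[1]='i'->'c', delta=(3-9)*13^4 mod 257 = 53, hash=158+53 mod 257 = 211
Option D: s[4]='f'->'h', delta=(8-6)*13^1 mod 257 = 26, hash=158+26 mod 257 = 184 <-- target

Answer: D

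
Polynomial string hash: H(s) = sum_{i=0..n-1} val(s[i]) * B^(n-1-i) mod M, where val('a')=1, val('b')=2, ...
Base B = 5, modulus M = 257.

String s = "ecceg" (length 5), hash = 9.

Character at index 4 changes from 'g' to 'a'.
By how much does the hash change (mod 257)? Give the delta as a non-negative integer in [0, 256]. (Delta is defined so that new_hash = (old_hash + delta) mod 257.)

Answer: 251

Derivation:
Delta formula: (val(new) - val(old)) * B^(n-1-k) mod M
  val('a') - val('g') = 1 - 7 = -6
  B^(n-1-k) = 5^0 mod 257 = 1
  Delta = -6 * 1 mod 257 = 251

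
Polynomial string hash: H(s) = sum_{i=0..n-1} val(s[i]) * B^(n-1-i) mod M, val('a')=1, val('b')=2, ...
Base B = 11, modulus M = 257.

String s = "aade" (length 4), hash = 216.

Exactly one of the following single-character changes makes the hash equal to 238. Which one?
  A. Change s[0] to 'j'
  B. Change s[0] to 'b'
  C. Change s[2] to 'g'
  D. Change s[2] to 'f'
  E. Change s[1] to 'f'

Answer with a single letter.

Answer: D

Derivation:
Option A: s[0]='a'->'j', delta=(10-1)*11^3 mod 257 = 157, hash=216+157 mod 257 = 116
Option B: s[0]='a'->'b', delta=(2-1)*11^3 mod 257 = 46, hash=216+46 mod 257 = 5
Option C: s[2]='d'->'g', delta=(7-4)*11^1 mod 257 = 33, hash=216+33 mod 257 = 249
Option D: s[2]='d'->'f', delta=(6-4)*11^1 mod 257 = 22, hash=216+22 mod 257 = 238 <-- target
Option E: s[1]='a'->'f', delta=(6-1)*11^2 mod 257 = 91, hash=216+91 mod 257 = 50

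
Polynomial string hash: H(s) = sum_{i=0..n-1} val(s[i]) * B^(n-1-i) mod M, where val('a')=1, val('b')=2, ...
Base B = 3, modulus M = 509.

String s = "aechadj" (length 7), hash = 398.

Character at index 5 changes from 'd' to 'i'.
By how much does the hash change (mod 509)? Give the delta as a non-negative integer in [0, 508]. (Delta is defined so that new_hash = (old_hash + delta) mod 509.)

Answer: 15

Derivation:
Delta formula: (val(new) - val(old)) * B^(n-1-k) mod M
  val('i') - val('d') = 9 - 4 = 5
  B^(n-1-k) = 3^1 mod 509 = 3
  Delta = 5 * 3 mod 509 = 15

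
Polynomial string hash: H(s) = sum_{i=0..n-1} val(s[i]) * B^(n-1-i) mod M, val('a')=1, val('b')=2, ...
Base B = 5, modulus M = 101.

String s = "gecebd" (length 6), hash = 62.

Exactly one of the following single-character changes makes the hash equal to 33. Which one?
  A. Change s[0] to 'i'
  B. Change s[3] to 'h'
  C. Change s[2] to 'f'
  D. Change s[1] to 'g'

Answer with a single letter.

Option A: s[0]='g'->'i', delta=(9-7)*5^5 mod 101 = 89, hash=62+89 mod 101 = 50
Option B: s[3]='e'->'h', delta=(8-5)*5^2 mod 101 = 75, hash=62+75 mod 101 = 36
Option C: s[2]='c'->'f', delta=(6-3)*5^3 mod 101 = 72, hash=62+72 mod 101 = 33 <-- target
Option D: s[1]='e'->'g', delta=(7-5)*5^4 mod 101 = 38, hash=62+38 mod 101 = 100

Answer: C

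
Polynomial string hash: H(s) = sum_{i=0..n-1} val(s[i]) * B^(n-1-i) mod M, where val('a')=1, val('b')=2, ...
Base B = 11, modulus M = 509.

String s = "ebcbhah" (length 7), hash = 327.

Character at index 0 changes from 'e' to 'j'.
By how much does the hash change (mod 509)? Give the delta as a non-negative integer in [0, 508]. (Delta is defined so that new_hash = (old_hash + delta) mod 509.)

Answer: 187

Derivation:
Delta formula: (val(new) - val(old)) * B^(n-1-k) mod M
  val('j') - val('e') = 10 - 5 = 5
  B^(n-1-k) = 11^6 mod 509 = 241
  Delta = 5 * 241 mod 509 = 187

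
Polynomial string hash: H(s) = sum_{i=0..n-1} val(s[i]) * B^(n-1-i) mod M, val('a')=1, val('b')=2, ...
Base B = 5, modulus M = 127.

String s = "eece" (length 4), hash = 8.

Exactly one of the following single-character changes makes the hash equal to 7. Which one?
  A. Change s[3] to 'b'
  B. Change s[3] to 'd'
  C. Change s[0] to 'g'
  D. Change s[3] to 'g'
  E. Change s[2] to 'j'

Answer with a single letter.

Option A: s[3]='e'->'b', delta=(2-5)*5^0 mod 127 = 124, hash=8+124 mod 127 = 5
Option B: s[3]='e'->'d', delta=(4-5)*5^0 mod 127 = 126, hash=8+126 mod 127 = 7 <-- target
Option C: s[0]='e'->'g', delta=(7-5)*5^3 mod 127 = 123, hash=8+123 mod 127 = 4
Option D: s[3]='e'->'g', delta=(7-5)*5^0 mod 127 = 2, hash=8+2 mod 127 = 10
Option E: s[2]='c'->'j', delta=(10-3)*5^1 mod 127 = 35, hash=8+35 mod 127 = 43

Answer: B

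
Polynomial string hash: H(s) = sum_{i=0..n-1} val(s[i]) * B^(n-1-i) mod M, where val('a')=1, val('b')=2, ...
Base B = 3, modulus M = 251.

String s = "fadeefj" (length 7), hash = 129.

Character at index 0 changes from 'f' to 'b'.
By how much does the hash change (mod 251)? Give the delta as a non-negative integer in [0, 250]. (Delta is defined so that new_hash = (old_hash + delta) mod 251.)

Answer: 96

Derivation:
Delta formula: (val(new) - val(old)) * B^(n-1-k) mod M
  val('b') - val('f') = 2 - 6 = -4
  B^(n-1-k) = 3^6 mod 251 = 227
  Delta = -4 * 227 mod 251 = 96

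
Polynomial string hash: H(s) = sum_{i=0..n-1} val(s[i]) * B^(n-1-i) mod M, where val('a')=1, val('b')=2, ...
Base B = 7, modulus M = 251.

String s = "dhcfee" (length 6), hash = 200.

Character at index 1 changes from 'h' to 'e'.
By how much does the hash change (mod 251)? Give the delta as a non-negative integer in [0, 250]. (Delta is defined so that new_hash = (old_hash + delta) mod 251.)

Delta formula: (val(new) - val(old)) * B^(n-1-k) mod M
  val('e') - val('h') = 5 - 8 = -3
  B^(n-1-k) = 7^4 mod 251 = 142
  Delta = -3 * 142 mod 251 = 76

Answer: 76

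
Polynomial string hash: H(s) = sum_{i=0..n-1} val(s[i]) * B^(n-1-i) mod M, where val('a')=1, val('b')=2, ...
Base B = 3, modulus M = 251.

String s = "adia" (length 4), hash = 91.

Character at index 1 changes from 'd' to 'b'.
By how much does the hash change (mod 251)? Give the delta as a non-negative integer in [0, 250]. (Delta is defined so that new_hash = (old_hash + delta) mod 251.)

Answer: 233

Derivation:
Delta formula: (val(new) - val(old)) * B^(n-1-k) mod M
  val('b') - val('d') = 2 - 4 = -2
  B^(n-1-k) = 3^2 mod 251 = 9
  Delta = -2 * 9 mod 251 = 233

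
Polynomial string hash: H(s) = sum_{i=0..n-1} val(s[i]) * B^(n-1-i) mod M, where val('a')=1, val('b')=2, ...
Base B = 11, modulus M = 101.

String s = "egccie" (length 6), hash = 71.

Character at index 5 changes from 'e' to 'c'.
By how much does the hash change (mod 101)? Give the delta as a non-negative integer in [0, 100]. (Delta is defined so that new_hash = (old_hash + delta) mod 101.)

Answer: 99

Derivation:
Delta formula: (val(new) - val(old)) * B^(n-1-k) mod M
  val('c') - val('e') = 3 - 5 = -2
  B^(n-1-k) = 11^0 mod 101 = 1
  Delta = -2 * 1 mod 101 = 99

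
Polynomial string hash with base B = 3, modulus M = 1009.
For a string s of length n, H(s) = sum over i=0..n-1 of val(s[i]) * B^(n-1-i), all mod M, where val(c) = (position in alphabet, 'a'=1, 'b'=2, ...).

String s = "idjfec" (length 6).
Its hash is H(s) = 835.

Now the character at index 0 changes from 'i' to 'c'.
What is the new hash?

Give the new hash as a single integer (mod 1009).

val('i') = 9, val('c') = 3
Position k = 0, exponent = n-1-k = 5
B^5 mod M = 3^5 mod 1009 = 243
Delta = (3 - 9) * 243 mod 1009 = 560
New hash = (835 + 560) mod 1009 = 386

Answer: 386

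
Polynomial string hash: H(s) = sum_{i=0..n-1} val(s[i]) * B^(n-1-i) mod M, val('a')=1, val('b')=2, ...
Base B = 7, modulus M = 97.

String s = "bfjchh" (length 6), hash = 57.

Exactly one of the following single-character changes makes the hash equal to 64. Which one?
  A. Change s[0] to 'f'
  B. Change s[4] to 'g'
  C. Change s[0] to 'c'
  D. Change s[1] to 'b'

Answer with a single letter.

Option A: s[0]='b'->'f', delta=(6-2)*7^5 mod 97 = 7, hash=57+7 mod 97 = 64 <-- target
Option B: s[4]='h'->'g', delta=(7-8)*7^1 mod 97 = 90, hash=57+90 mod 97 = 50
Option C: s[0]='b'->'c', delta=(3-2)*7^5 mod 97 = 26, hash=57+26 mod 97 = 83
Option D: s[1]='f'->'b', delta=(2-6)*7^4 mod 97 = 96, hash=57+96 mod 97 = 56

Answer: A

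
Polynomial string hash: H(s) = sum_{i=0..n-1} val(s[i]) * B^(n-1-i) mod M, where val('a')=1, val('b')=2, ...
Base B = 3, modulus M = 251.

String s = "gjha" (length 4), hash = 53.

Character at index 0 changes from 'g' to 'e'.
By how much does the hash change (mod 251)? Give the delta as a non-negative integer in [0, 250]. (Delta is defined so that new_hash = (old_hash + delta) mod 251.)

Answer: 197

Derivation:
Delta formula: (val(new) - val(old)) * B^(n-1-k) mod M
  val('e') - val('g') = 5 - 7 = -2
  B^(n-1-k) = 3^3 mod 251 = 27
  Delta = -2 * 27 mod 251 = 197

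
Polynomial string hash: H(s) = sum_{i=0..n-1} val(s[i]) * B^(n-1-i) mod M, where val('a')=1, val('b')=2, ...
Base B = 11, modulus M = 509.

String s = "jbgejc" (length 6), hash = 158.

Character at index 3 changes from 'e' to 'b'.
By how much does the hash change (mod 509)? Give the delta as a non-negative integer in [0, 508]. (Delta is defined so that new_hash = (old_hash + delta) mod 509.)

Delta formula: (val(new) - val(old)) * B^(n-1-k) mod M
  val('b') - val('e') = 2 - 5 = -3
  B^(n-1-k) = 11^2 mod 509 = 121
  Delta = -3 * 121 mod 509 = 146

Answer: 146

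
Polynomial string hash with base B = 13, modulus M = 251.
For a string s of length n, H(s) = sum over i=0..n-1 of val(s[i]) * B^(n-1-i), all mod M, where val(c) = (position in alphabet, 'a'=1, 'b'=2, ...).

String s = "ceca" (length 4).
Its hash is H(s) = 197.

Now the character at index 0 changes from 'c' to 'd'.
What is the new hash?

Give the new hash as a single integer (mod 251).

val('c') = 3, val('d') = 4
Position k = 0, exponent = n-1-k = 3
B^3 mod M = 13^3 mod 251 = 189
Delta = (4 - 3) * 189 mod 251 = 189
New hash = (197 + 189) mod 251 = 135

Answer: 135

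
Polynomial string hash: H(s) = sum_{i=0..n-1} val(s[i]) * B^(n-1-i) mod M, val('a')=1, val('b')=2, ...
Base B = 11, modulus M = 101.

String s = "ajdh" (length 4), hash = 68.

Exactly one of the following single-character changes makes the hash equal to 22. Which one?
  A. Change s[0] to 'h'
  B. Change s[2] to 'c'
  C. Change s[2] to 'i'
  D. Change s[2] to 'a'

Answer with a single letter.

Answer: C

Derivation:
Option A: s[0]='a'->'h', delta=(8-1)*11^3 mod 101 = 25, hash=68+25 mod 101 = 93
Option B: s[2]='d'->'c', delta=(3-4)*11^1 mod 101 = 90, hash=68+90 mod 101 = 57
Option C: s[2]='d'->'i', delta=(9-4)*11^1 mod 101 = 55, hash=68+55 mod 101 = 22 <-- target
Option D: s[2]='d'->'a', delta=(1-4)*11^1 mod 101 = 68, hash=68+68 mod 101 = 35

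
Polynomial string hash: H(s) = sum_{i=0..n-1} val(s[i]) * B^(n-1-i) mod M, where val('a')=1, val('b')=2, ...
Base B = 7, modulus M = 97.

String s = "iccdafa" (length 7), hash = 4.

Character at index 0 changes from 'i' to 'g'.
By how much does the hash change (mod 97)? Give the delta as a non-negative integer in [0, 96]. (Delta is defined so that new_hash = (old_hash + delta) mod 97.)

Answer: 24

Derivation:
Delta formula: (val(new) - val(old)) * B^(n-1-k) mod M
  val('g') - val('i') = 7 - 9 = -2
  B^(n-1-k) = 7^6 mod 97 = 85
  Delta = -2 * 85 mod 97 = 24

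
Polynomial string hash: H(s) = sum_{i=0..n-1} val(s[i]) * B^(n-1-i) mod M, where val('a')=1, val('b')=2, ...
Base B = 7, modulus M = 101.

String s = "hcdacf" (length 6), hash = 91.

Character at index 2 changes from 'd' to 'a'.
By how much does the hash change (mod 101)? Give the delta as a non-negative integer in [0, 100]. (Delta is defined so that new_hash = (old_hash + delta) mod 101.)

Delta formula: (val(new) - val(old)) * B^(n-1-k) mod M
  val('a') - val('d') = 1 - 4 = -3
  B^(n-1-k) = 7^3 mod 101 = 40
  Delta = -3 * 40 mod 101 = 82

Answer: 82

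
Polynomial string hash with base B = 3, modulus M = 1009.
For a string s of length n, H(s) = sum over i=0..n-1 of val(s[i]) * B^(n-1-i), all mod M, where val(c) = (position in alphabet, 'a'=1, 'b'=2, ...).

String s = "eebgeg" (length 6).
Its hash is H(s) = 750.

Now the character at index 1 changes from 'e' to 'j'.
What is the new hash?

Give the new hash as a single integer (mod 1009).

Answer: 146

Derivation:
val('e') = 5, val('j') = 10
Position k = 1, exponent = n-1-k = 4
B^4 mod M = 3^4 mod 1009 = 81
Delta = (10 - 5) * 81 mod 1009 = 405
New hash = (750 + 405) mod 1009 = 146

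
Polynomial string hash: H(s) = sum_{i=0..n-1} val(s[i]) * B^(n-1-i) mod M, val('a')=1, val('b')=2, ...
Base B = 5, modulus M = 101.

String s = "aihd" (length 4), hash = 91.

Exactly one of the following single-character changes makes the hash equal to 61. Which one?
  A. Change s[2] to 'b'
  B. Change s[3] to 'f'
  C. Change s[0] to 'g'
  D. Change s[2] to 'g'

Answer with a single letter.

Option A: s[2]='h'->'b', delta=(2-8)*5^1 mod 101 = 71, hash=91+71 mod 101 = 61 <-- target
Option B: s[3]='d'->'f', delta=(6-4)*5^0 mod 101 = 2, hash=91+2 mod 101 = 93
Option C: s[0]='a'->'g', delta=(7-1)*5^3 mod 101 = 43, hash=91+43 mod 101 = 33
Option D: s[2]='h'->'g', delta=(7-8)*5^1 mod 101 = 96, hash=91+96 mod 101 = 86

Answer: A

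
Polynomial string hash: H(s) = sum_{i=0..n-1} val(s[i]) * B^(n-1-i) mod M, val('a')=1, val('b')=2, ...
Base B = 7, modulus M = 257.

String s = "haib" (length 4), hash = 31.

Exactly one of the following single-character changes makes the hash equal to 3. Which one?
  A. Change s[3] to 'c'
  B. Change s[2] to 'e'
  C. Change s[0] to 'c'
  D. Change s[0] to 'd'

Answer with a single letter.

Answer: B

Derivation:
Option A: s[3]='b'->'c', delta=(3-2)*7^0 mod 257 = 1, hash=31+1 mod 257 = 32
Option B: s[2]='i'->'e', delta=(5-9)*7^1 mod 257 = 229, hash=31+229 mod 257 = 3 <-- target
Option C: s[0]='h'->'c', delta=(3-8)*7^3 mod 257 = 84, hash=31+84 mod 257 = 115
Option D: s[0]='h'->'d', delta=(4-8)*7^3 mod 257 = 170, hash=31+170 mod 257 = 201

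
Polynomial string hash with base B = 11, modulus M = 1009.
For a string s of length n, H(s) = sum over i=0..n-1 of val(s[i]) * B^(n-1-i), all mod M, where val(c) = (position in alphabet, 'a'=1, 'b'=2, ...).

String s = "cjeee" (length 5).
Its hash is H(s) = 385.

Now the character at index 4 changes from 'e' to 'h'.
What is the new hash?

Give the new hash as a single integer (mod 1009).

Answer: 388

Derivation:
val('e') = 5, val('h') = 8
Position k = 4, exponent = n-1-k = 0
B^0 mod M = 11^0 mod 1009 = 1
Delta = (8 - 5) * 1 mod 1009 = 3
New hash = (385 + 3) mod 1009 = 388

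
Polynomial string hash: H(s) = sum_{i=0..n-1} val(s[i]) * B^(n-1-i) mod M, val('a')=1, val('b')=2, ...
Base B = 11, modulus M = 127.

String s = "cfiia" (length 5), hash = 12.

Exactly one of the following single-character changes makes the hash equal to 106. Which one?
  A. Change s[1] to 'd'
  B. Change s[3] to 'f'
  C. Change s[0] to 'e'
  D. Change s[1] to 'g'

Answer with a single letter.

Option A: s[1]='f'->'d', delta=(4-6)*11^3 mod 127 = 5, hash=12+5 mod 127 = 17
Option B: s[3]='i'->'f', delta=(6-9)*11^1 mod 127 = 94, hash=12+94 mod 127 = 106 <-- target
Option C: s[0]='c'->'e', delta=(5-3)*11^4 mod 127 = 72, hash=12+72 mod 127 = 84
Option D: s[1]='f'->'g', delta=(7-6)*11^3 mod 127 = 61, hash=12+61 mod 127 = 73

Answer: B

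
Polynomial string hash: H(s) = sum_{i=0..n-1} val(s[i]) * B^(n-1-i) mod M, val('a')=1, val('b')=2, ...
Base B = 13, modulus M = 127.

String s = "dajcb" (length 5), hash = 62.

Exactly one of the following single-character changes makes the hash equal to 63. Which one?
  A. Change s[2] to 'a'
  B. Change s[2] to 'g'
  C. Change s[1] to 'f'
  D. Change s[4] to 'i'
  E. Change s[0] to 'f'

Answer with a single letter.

Option A: s[2]='j'->'a', delta=(1-10)*13^2 mod 127 = 3, hash=62+3 mod 127 = 65
Option B: s[2]='j'->'g', delta=(7-10)*13^2 mod 127 = 1, hash=62+1 mod 127 = 63 <-- target
Option C: s[1]='a'->'f', delta=(6-1)*13^3 mod 127 = 63, hash=62+63 mod 127 = 125
Option D: s[4]='b'->'i', delta=(9-2)*13^0 mod 127 = 7, hash=62+7 mod 127 = 69
Option E: s[0]='d'->'f', delta=(6-4)*13^4 mod 127 = 99, hash=62+99 mod 127 = 34

Answer: B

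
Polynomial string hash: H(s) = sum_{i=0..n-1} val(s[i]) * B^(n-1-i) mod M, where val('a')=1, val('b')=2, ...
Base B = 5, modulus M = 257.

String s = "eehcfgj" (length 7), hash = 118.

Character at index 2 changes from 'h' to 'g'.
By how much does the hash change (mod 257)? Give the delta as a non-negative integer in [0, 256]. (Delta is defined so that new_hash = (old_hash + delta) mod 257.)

Answer: 146

Derivation:
Delta formula: (val(new) - val(old)) * B^(n-1-k) mod M
  val('g') - val('h') = 7 - 8 = -1
  B^(n-1-k) = 5^4 mod 257 = 111
  Delta = -1 * 111 mod 257 = 146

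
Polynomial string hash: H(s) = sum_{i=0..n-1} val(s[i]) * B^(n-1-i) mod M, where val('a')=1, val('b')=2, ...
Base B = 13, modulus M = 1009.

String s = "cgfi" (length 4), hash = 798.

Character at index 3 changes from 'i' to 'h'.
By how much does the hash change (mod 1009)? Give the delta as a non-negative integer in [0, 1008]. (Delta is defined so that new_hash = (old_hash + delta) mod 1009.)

Answer: 1008

Derivation:
Delta formula: (val(new) - val(old)) * B^(n-1-k) mod M
  val('h') - val('i') = 8 - 9 = -1
  B^(n-1-k) = 13^0 mod 1009 = 1
  Delta = -1 * 1 mod 1009 = 1008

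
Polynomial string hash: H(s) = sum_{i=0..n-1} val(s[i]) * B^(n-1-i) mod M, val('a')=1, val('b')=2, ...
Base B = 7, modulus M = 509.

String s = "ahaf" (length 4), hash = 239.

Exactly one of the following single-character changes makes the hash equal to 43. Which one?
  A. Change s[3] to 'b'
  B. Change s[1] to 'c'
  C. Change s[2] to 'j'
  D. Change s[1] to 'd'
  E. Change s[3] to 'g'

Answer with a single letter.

Answer: D

Derivation:
Option A: s[3]='f'->'b', delta=(2-6)*7^0 mod 509 = 505, hash=239+505 mod 509 = 235
Option B: s[1]='h'->'c', delta=(3-8)*7^2 mod 509 = 264, hash=239+264 mod 509 = 503
Option C: s[2]='a'->'j', delta=(10-1)*7^1 mod 509 = 63, hash=239+63 mod 509 = 302
Option D: s[1]='h'->'d', delta=(4-8)*7^2 mod 509 = 313, hash=239+313 mod 509 = 43 <-- target
Option E: s[3]='f'->'g', delta=(7-6)*7^0 mod 509 = 1, hash=239+1 mod 509 = 240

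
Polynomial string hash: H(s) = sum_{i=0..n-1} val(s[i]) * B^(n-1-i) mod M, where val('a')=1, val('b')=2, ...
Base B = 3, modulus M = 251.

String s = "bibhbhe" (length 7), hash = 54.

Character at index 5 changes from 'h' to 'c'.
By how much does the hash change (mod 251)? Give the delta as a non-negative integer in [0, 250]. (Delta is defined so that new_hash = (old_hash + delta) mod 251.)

Answer: 236

Derivation:
Delta formula: (val(new) - val(old)) * B^(n-1-k) mod M
  val('c') - val('h') = 3 - 8 = -5
  B^(n-1-k) = 3^1 mod 251 = 3
  Delta = -5 * 3 mod 251 = 236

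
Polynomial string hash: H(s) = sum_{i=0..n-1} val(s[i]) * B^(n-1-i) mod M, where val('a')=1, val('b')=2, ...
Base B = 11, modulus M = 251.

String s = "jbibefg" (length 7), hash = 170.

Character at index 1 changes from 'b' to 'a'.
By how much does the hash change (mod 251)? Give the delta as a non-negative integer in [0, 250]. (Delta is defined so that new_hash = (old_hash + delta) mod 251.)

Answer: 91

Derivation:
Delta formula: (val(new) - val(old)) * B^(n-1-k) mod M
  val('a') - val('b') = 1 - 2 = -1
  B^(n-1-k) = 11^5 mod 251 = 160
  Delta = -1 * 160 mod 251 = 91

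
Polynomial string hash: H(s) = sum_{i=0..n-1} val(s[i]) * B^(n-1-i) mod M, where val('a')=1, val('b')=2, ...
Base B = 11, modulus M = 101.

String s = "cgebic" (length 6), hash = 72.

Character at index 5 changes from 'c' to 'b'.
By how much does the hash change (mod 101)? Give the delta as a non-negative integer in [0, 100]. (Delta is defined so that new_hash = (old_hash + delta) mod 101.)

Answer: 100

Derivation:
Delta formula: (val(new) - val(old)) * B^(n-1-k) mod M
  val('b') - val('c') = 2 - 3 = -1
  B^(n-1-k) = 11^0 mod 101 = 1
  Delta = -1 * 1 mod 101 = 100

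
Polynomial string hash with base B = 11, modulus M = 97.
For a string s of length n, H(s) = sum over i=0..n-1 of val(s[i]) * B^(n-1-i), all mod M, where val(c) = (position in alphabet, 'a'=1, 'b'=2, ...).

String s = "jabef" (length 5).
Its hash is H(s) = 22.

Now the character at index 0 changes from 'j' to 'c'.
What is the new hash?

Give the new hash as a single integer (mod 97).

Answer: 64

Derivation:
val('j') = 10, val('c') = 3
Position k = 0, exponent = n-1-k = 4
B^4 mod M = 11^4 mod 97 = 91
Delta = (3 - 10) * 91 mod 97 = 42
New hash = (22 + 42) mod 97 = 64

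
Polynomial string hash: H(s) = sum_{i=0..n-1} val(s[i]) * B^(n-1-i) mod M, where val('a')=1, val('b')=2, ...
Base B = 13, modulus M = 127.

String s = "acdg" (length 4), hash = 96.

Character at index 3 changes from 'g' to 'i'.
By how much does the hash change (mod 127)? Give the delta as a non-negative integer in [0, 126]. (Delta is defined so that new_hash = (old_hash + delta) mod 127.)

Delta formula: (val(new) - val(old)) * B^(n-1-k) mod M
  val('i') - val('g') = 9 - 7 = 2
  B^(n-1-k) = 13^0 mod 127 = 1
  Delta = 2 * 1 mod 127 = 2

Answer: 2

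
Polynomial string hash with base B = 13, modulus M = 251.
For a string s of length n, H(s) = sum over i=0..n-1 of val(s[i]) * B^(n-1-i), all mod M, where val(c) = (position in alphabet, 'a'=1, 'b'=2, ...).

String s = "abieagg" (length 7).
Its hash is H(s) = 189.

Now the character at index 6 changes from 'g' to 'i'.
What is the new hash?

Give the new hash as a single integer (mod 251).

val('g') = 7, val('i') = 9
Position k = 6, exponent = n-1-k = 0
B^0 mod M = 13^0 mod 251 = 1
Delta = (9 - 7) * 1 mod 251 = 2
New hash = (189 + 2) mod 251 = 191

Answer: 191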